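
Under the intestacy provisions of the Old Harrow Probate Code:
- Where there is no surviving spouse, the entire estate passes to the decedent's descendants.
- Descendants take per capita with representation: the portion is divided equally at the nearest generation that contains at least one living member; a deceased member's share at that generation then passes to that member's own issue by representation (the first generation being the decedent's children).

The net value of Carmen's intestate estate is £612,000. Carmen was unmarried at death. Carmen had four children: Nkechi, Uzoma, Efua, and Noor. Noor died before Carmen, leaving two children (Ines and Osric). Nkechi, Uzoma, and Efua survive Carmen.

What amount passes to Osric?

Osric receives £76,500.

The entire £612,000 passes to the descendants.
That amount (£612,000) is divided into 4 shares of £153,000: Nkechi, Uzoma, and Efua each take £153,000; Noor's £153,000 share passes to Noor's issue.
Noor's share (£153,000) is divided into 2 shares of £76,500: Ines and Osric each take £76,500.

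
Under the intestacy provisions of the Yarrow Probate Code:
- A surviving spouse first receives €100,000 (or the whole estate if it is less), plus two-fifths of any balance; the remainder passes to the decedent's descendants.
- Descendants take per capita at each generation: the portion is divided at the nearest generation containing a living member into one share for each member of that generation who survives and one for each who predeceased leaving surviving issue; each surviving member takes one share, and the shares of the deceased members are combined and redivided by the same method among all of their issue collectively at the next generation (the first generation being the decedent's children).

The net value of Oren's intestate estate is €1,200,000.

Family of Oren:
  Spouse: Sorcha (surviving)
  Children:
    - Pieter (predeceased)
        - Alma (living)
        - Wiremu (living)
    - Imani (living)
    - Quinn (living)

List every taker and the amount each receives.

Sorcha first takes €100,000, leaving a balance of €1,100,000. Sorcha then takes two-fifths of the balance (€440,000), for a total of €540,000. The remaining €660,000 passes to the descendants.
The descendants' portion (€660,000) is divided at the children's generation into 3 shares of €220,000. Imani and Quinn each take €220,000. The remaining share for the deceased Pieter (€220,000) is carried to the next generation.
That pool (€220,000) is divided at the grandchildren's generation equally among Alma and Wiremu: €110,000 each.

Sorcha: €540,000; Alma: €110,000; Wiremu: €110,000; Imani: €220,000; Quinn: €220,000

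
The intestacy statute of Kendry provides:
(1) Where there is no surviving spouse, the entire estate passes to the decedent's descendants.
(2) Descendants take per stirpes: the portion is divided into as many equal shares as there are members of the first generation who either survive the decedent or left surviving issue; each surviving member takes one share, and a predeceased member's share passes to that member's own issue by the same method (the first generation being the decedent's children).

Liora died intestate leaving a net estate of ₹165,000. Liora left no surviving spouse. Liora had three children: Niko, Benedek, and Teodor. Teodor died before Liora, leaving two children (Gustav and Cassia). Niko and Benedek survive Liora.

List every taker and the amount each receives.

The entire ₹165,000 passes to the descendants.
That amount (₹165,000) is divided into 3 shares of ₹55,000: Niko and Benedek each take ₹55,000; Teodor's ₹55,000 share passes to Teodor's issue.
Teodor's share (₹55,000) is divided into 2 shares of ₹27,500: Gustav and Cassia each take ₹27,500.

Niko: ₹55,000; Benedek: ₹55,000; Gustav: ₹27,500; Cassia: ₹27,500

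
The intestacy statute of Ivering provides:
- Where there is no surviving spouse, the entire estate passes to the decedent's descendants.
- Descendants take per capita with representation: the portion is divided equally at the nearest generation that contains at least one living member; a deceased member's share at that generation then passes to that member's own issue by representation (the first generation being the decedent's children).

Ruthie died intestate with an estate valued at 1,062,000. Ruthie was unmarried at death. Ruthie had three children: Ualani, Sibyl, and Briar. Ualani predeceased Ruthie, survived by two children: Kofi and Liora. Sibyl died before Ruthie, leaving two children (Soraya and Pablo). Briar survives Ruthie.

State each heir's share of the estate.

Kofi: 177,000; Liora: 177,000; Soraya: 177,000; Pablo: 177,000; Briar: 354,000

The entire 1,062,000 passes to the descendants.
That amount (1,062,000) is divided into 3 shares of 354,000: Briar takes 354,000; Ualani's 354,000 share passes to Ualani's issue; Sibyl's 354,000 share passes to Sibyl's issue.
Ualani's share (354,000) is divided into 2 shares of 177,000: Kofi and Liora each take 177,000.
Sibyl's share (354,000) is divided into 2 shares of 177,000: Soraya and Pablo each take 177,000.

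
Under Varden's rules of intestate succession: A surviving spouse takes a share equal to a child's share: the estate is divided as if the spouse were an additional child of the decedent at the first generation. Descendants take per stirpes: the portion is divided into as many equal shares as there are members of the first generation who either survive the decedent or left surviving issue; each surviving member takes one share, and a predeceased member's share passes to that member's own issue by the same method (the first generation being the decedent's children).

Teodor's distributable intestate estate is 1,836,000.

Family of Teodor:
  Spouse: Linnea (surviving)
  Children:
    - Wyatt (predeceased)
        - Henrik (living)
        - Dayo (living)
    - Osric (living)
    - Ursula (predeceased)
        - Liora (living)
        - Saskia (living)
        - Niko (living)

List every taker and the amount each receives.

Linnea: 459,000; Henrik: 229,500; Dayo: 229,500; Osric: 459,000; Liora: 153,000; Saskia: 153,000; Niko: 153,000

The spouse counts as an additional share at the children's level, so there are 4 primary shares of 459,000. Linnea takes one such share (459,000).
The children's combined portion (1,377,000) is divided into 3 shares of 459,000: Osric takes 459,000; Wyatt's 459,000 share passes to Wyatt's issue; Ursula's 459,000 share passes to Ursula's issue.
Wyatt's share (459,000) is divided into 2 shares of 229,500: Henrik and Dayo each take 229,500.
Ursula's share (459,000) is divided into 3 shares of 153,000: Liora, Saskia, and Niko each take 153,000.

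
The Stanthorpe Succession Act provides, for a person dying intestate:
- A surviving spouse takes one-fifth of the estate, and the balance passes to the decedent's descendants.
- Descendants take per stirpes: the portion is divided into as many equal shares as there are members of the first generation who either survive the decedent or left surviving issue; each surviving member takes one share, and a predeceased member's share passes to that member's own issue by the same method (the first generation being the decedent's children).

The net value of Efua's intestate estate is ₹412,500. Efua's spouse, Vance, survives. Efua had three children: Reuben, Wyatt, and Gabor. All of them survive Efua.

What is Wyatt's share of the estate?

Wyatt receives ₹110,000.

Vance takes one-fifth of ₹412,500 = ₹82,500. The remaining ₹330,000 passes to the descendants.
The descendants' portion (₹330,000) is divided into 3 shares of ₹110,000: Reuben, Wyatt, and Gabor each take ₹110,000.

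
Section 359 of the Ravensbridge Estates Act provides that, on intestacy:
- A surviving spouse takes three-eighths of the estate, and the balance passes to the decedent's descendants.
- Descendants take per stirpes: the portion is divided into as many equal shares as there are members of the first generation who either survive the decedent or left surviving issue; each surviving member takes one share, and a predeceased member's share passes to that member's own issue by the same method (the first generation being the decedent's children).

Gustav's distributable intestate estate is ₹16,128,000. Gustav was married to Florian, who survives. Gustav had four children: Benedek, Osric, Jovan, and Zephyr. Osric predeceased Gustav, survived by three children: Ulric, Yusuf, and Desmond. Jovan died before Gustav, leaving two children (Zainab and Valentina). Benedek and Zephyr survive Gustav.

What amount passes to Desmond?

Desmond receives ₹840,000.

Florian takes three-eighths of ₹16,128,000 = ₹6,048,000. The remaining ₹10,080,000 passes to the descendants.
The descendants' portion (₹10,080,000) is divided into 4 shares of ₹2,520,000: Benedek and Zephyr each take ₹2,520,000; Osric's ₹2,520,000 share passes to Osric's issue; Jovan's ₹2,520,000 share passes to Jovan's issue.
Osric's share (₹2,520,000) is divided into 3 shares of ₹840,000: Ulric, Yusuf, and Desmond each take ₹840,000.
Jovan's share (₹2,520,000) is divided into 2 shares of ₹1,260,000: Zainab and Valentina each take ₹1,260,000.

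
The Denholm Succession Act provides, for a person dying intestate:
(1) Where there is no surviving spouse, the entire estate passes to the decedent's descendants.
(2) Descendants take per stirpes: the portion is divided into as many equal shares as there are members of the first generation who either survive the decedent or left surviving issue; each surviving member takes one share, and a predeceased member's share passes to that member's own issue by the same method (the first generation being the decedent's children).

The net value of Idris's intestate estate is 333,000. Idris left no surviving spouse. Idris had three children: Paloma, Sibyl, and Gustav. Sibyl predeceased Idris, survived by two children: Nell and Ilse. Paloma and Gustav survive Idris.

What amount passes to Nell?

Nell receives 55,500.

The entire 333,000 passes to the descendants.
That amount (333,000) is divided into 3 shares of 111,000: Paloma and Gustav each take 111,000; Sibyl's 111,000 share passes to Sibyl's issue.
Sibyl's share (111,000) is divided into 2 shares of 55,500: Nell and Ilse each take 55,500.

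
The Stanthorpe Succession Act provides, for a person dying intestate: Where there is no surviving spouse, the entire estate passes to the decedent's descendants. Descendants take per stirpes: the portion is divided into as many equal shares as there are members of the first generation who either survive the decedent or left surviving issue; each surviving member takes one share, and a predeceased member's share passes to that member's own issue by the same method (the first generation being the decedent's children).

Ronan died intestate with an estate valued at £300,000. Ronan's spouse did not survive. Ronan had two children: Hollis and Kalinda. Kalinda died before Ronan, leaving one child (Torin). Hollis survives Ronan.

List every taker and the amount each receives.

Hollis: £150,000; Torin: £150,000

The entire £300,000 passes to the descendants.
That amount (£300,000) is divided into 2 shares of £150,000: Hollis takes £150,000; Kalinda's £150,000 share passes to Kalinda's issue.
Kalinda's share (£150,000) passes entirely to Torin.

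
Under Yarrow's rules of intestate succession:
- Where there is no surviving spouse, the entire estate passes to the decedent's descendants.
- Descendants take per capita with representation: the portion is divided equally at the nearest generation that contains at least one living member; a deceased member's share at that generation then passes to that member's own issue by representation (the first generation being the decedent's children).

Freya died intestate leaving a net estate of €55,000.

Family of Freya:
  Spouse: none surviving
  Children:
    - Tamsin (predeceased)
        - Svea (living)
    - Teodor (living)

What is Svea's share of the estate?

Svea receives €27,500.

The entire €55,000 passes to the descendants.
That amount (€55,000) is divided into 2 shares of €27,500: Teodor takes €27,500; Tamsin's €27,500 share passes to Tamsin's issue.
Tamsin's share (€27,500) passes entirely to Svea.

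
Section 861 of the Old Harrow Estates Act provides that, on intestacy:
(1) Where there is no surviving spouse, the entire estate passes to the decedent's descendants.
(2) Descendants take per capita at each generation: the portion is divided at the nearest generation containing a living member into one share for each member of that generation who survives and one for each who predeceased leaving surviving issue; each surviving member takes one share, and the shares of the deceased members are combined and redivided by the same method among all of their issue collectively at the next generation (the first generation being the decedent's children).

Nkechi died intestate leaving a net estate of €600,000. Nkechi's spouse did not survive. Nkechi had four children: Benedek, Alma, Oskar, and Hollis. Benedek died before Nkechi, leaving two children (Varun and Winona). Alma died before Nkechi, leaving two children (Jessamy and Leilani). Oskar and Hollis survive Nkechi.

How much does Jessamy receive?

The entire €600,000 passes to the descendants.
That amount (€600,000) is divided at the children's generation into 4 shares of €150,000. Oskar and Hollis each take €150,000. The 2 shares of the deceased (Benedek and Alma) are combined into a pool of €300,000.
That pool (€300,000) is divided at the grandchildren's generation equally among Varun, Winona, Jessamy, and Leilani: €75,000 each.

Jessamy receives €75,000.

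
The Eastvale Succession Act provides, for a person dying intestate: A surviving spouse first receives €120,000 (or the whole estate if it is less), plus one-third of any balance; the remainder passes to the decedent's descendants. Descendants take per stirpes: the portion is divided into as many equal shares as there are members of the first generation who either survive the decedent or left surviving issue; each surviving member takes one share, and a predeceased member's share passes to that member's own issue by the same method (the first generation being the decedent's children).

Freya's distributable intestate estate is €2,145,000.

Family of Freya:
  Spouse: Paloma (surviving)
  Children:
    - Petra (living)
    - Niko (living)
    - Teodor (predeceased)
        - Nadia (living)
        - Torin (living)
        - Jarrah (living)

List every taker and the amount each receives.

Paloma first takes €120,000, leaving a balance of €2,025,000. Paloma then takes one-third of the balance (€675,000), for a total of €795,000. The remaining €1,350,000 passes to the descendants.
The descendants' portion (€1,350,000) is divided into 3 shares of €450,000: Petra and Niko each take €450,000; Teodor's €450,000 share passes to Teodor's issue.
Teodor's share (€450,000) is divided into 3 shares of €150,000: Nadia, Torin, and Jarrah each take €150,000.

Paloma: €795,000; Petra: €450,000; Niko: €450,000; Nadia: €150,000; Torin: €150,000; Jarrah: €150,000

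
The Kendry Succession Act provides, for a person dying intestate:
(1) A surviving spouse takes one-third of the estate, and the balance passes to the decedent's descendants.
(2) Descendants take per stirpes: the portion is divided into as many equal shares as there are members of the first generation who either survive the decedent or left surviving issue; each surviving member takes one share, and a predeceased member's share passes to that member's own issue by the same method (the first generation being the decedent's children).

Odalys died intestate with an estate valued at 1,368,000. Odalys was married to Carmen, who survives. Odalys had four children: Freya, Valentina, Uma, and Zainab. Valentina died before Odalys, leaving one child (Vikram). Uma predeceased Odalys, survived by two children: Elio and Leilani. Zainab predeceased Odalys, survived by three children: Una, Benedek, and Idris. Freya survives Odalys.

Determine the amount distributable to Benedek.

Carmen takes one-third of 1,368,000 = 456,000. The remaining 912,000 passes to the descendants.
The descendants' portion (912,000) is divided into 4 shares of 228,000: Freya takes 228,000; Valentina's 228,000 share passes to Valentina's issue; Uma's 228,000 share passes to Uma's issue; Zainab's 228,000 share passes to Zainab's issue.
Valentina's share (228,000) passes entirely to Vikram.
Uma's share (228,000) is divided into 2 shares of 114,000: Elio and Leilani each take 114,000.
Zainab's share (228,000) is divided into 3 shares of 76,000: Una, Benedek, and Idris each take 76,000.

Benedek receives 76,000.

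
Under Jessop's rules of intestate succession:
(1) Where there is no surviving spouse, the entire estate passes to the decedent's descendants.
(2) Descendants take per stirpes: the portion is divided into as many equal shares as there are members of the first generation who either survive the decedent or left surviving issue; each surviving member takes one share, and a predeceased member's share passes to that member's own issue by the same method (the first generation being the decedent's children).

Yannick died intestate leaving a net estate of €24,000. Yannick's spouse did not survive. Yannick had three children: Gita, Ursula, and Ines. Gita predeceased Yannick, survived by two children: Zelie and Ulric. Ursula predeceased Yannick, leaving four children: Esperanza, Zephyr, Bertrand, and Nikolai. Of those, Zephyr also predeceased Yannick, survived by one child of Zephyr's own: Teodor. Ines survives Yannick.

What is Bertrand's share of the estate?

The entire €24,000 passes to the descendants.
That amount (€24,000) is divided into 3 shares of €8,000: Ines takes €8,000; Gita's €8,000 share passes to Gita's issue; Ursula's €8,000 share passes to Ursula's issue.
Gita's share (€8,000) is divided into 2 shares of €4,000: Zelie and Ulric each take €4,000.
Ursula's share (€8,000) is divided into 4 shares of €2,000: Esperanza, Bertrand, and Nikolai each take €2,000; Zephyr's €2,000 share passes to Zephyr's issue.
Zephyr's share (€2,000) passes entirely to Teodor.

Bertrand receives €2,000.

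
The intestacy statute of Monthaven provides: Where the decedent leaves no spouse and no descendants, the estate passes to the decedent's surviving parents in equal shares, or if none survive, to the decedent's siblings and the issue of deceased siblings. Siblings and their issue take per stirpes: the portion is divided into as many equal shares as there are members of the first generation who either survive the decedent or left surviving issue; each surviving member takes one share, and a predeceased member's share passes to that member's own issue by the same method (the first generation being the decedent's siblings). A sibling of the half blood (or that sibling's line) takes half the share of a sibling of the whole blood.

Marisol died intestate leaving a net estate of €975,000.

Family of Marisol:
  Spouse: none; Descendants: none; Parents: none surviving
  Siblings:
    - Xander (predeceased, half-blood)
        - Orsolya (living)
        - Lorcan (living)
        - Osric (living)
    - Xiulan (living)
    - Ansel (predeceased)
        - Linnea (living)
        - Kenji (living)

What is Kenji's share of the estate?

Kenji receives €195,000.

The entire €975,000 passes to the siblings and their issue.
Counting each half-blood sibling's line as half a unit, there are 5/2 units in €975,000, so one unit is €390,000. Whole-blood lines (Xiulan and Ansel) take €390,000 each; half-blood lines (Xander) take €195,000 each.
Xander's share (€195,000) is divided into 3 shares of €65,000: Orsolya, Lorcan, and Osric each take €65,000.
Ansel's share (€390,000) is divided into 2 shares of €195,000: Linnea and Kenji each take €195,000.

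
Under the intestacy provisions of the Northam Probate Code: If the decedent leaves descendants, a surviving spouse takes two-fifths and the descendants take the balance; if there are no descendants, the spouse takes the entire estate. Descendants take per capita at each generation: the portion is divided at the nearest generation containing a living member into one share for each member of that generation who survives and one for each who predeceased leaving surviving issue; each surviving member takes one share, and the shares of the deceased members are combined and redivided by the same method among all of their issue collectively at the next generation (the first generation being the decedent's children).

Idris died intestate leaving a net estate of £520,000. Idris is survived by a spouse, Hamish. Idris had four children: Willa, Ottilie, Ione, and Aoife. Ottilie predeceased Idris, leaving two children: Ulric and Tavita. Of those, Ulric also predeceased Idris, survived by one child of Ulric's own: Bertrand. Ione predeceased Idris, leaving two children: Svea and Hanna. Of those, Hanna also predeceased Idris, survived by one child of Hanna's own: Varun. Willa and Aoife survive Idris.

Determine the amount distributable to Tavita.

Tavita receives £39,000.

Hamish takes two-fifths of £520,000 = £208,000. The remaining £312,000 passes to the descendants.
The descendants' portion (£312,000) is divided at the children's generation into 4 shares of £78,000. Willa and Aoife each take £78,000. The 2 shares of the deceased (Ottilie and Ione) are combined into a pool of £156,000.
That pool (£156,000) is divided at the grandchildren's generation into 4 shares of £39,000. Tavita and Svea each take £39,000. The 2 shares of the deceased (Ulric and Hanna) are combined into a pool of £78,000.
That pool (£78,000) is divided at the great-grandchildren's generation equally among Bertrand and Varun: £39,000 each.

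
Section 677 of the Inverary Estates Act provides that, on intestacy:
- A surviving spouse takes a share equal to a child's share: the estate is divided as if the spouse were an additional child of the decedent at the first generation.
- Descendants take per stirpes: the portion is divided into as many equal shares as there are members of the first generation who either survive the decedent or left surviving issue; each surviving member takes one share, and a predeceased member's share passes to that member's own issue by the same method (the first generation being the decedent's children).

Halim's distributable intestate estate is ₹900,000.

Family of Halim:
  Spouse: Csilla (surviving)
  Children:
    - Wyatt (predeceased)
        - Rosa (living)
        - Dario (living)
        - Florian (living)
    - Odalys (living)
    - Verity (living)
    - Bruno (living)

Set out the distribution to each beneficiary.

The spouse counts as an additional share at the children's level, so there are 5 primary shares of ₹180,000. Csilla takes one such share (₹180,000).
The children's combined portion (₹720,000) is divided into 4 shares of ₹180,000: Odalys, Verity, and Bruno each take ₹180,000; Wyatt's ₹180,000 share passes to Wyatt's issue.
Wyatt's share (₹180,000) is divided into 3 shares of ₹60,000: Rosa, Dario, and Florian each take ₹60,000.

Csilla: ₹180,000; Rosa: ₹60,000; Dario: ₹60,000; Florian: ₹60,000; Odalys: ₹180,000; Verity: ₹180,000; Bruno: ₹180,000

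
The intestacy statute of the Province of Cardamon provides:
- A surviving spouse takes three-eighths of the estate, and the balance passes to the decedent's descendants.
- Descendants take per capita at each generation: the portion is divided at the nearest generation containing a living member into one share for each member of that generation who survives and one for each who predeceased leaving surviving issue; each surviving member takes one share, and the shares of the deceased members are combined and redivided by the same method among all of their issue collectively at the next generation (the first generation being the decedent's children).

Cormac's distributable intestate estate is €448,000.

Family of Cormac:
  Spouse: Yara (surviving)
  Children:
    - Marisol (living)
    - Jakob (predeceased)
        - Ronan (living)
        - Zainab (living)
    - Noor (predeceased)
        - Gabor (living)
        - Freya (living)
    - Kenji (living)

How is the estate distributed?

Yara takes three-eighths of €448,000 = €168,000. The remaining €280,000 passes to the descendants.
The descendants' portion (€280,000) is divided at the children's generation into 4 shares of €70,000. Marisol and Kenji each take €70,000. The 2 shares of the deceased (Jakob and Noor) are combined into a pool of €140,000.
That pool (€140,000) is divided at the grandchildren's generation equally among Ronan, Zainab, Gabor, and Freya: €35,000 each.

Yara: €168,000; Marisol: €70,000; Ronan: €35,000; Zainab: €35,000; Gabor: €35,000; Freya: €35,000; Kenji: €70,000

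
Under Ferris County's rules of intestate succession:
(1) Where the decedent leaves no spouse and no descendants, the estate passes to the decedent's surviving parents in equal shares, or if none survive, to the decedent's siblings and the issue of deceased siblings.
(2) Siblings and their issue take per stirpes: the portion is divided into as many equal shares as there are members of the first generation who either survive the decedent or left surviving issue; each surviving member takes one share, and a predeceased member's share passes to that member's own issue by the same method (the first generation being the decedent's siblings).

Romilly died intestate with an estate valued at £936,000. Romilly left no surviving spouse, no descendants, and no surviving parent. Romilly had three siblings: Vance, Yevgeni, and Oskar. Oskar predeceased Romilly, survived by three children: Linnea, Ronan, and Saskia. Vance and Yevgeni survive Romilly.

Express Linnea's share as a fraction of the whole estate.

Linnea receives 1/9 of the estate.

The entire £936,000 passes to the siblings and their issue.
That amount (£936,000) is divided into 3 shares of £312,000: Vance and Yevgeni each take £312,000; Oskar's £312,000 share passes to Oskar's issue.
Oskar's share (£312,000) is divided into 3 shares of £104,000: Linnea, Ronan, and Saskia each take £104,000.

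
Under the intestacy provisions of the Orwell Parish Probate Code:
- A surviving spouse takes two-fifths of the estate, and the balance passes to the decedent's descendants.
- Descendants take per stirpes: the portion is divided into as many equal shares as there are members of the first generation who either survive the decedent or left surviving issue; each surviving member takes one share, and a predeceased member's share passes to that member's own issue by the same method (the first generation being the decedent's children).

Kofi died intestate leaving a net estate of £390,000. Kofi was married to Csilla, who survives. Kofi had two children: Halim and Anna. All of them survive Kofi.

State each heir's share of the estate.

Csilla takes two-fifths of £390,000 = £156,000. The remaining £234,000 passes to the descendants.
The descendants' portion (£234,000) is divided into 2 shares of £117,000: Halim and Anna each take £117,000.

Csilla: £156,000; Halim: £117,000; Anna: £117,000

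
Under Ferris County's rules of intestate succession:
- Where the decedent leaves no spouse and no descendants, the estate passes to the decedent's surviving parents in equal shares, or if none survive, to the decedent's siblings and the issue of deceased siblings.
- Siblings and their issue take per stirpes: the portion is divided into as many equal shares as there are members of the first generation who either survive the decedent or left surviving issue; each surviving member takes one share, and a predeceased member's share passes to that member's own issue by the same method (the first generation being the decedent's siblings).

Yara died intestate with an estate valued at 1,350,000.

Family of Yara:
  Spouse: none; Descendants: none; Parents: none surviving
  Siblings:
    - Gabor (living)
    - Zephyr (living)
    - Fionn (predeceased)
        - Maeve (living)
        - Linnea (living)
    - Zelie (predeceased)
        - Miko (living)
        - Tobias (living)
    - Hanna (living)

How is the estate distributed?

The entire 1,350,000 passes to the siblings and their issue.
That amount (1,350,000) is divided into 5 shares of 270,000: Gabor, Zephyr, and Hanna each take 270,000; Fionn's 270,000 share passes to Fionn's issue; Zelie's 270,000 share passes to Zelie's issue.
Fionn's share (270,000) is divided into 2 shares of 135,000: Maeve and Linnea each take 135,000.
Zelie's share (270,000) is divided into 2 shares of 135,000: Miko and Tobias each take 135,000.

Gabor: 270,000; Zephyr: 270,000; Maeve: 135,000; Linnea: 135,000; Miko: 135,000; Tobias: 135,000; Hanna: 270,000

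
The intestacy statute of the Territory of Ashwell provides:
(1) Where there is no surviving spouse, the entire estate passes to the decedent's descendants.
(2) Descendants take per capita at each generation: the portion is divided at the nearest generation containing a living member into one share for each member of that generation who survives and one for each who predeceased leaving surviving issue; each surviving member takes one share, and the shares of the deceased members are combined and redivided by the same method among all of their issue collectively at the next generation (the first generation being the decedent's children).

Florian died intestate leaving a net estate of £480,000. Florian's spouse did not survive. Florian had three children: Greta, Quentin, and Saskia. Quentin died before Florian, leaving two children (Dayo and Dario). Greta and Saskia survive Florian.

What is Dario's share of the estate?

Dario receives £80,000.

The entire £480,000 passes to the descendants.
That amount (£480,000) is divided at the children's generation into 3 shares of £160,000. Greta and Saskia each take £160,000. The remaining share for the deceased Quentin (£160,000) is carried to the next generation.
That pool (£160,000) is divided at the grandchildren's generation equally among Dayo and Dario: £80,000 each.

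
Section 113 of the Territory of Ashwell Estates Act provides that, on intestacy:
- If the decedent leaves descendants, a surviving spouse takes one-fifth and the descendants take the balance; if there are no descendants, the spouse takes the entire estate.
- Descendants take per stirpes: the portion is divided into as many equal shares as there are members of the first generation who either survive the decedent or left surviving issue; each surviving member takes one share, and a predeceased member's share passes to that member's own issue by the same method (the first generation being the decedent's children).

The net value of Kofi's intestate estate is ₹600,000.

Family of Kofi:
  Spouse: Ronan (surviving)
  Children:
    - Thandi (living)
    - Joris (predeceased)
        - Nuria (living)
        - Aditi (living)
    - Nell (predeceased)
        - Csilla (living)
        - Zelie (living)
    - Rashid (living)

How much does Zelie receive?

Zelie receives ₹60,000.

Ronan takes one-fifth of ₹600,000 = ₹120,000. The remaining ₹480,000 passes to the descendants.
The descendants' portion (₹480,000) is divided into 4 shares of ₹120,000: Thandi and Rashid each take ₹120,000; Joris's ₹120,000 share passes to Joris's issue; Nell's ₹120,000 share passes to Nell's issue.
Joris's share (₹120,000) is divided into 2 shares of ₹60,000: Nuria and Aditi each take ₹60,000.
Nell's share (₹120,000) is divided into 2 shares of ₹60,000: Csilla and Zelie each take ₹60,000.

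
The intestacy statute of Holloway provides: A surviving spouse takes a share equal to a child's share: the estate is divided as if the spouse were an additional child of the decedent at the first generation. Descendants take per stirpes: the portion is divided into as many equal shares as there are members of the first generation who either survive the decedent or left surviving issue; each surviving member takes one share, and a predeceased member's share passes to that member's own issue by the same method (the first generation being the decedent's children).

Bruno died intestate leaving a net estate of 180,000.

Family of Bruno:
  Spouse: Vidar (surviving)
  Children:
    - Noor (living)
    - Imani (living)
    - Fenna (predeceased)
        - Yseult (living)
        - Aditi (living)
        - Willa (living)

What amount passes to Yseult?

Yseult receives 15,000.

The spouse counts as an additional share at the children's level, so there are 4 primary shares of 45,000. Vidar takes one such share (45,000).
The children's combined portion (135,000) is divided into 3 shares of 45,000: Noor and Imani each take 45,000; Fenna's 45,000 share passes to Fenna's issue.
Fenna's share (45,000) is divided into 3 shares of 15,000: Yseult, Aditi, and Willa each take 15,000.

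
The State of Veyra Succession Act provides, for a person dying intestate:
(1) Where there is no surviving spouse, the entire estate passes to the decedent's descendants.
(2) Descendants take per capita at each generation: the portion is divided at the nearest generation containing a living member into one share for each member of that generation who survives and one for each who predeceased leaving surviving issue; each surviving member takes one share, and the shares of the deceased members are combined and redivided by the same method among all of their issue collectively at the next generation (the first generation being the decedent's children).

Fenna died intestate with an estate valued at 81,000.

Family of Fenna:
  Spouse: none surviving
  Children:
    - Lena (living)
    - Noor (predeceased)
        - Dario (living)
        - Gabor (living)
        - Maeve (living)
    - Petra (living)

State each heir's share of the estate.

Lena: 27,000; Dario: 9,000; Gabor: 9,000; Maeve: 9,000; Petra: 27,000

The entire 81,000 passes to the descendants.
That amount (81,000) is divided at the children's generation into 3 shares of 27,000. Lena and Petra each take 27,000. The remaining share for the deceased Noor (27,000) is carried to the next generation.
That pool (27,000) is divided at the grandchildren's generation equally among Dario, Gabor, and Maeve: 9,000 each.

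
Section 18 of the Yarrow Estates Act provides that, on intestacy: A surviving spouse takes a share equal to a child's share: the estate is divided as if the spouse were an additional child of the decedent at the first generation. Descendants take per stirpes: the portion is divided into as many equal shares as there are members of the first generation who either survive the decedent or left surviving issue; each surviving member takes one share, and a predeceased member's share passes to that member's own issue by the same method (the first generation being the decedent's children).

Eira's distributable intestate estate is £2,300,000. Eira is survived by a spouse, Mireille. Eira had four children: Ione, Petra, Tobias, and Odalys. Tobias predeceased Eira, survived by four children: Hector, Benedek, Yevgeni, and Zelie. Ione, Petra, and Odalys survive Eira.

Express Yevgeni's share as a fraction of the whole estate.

The spouse counts as an additional share at the children's level, so there are 5 primary shares of £460,000. Mireille takes one such share (£460,000).
The children's combined portion (£1,840,000) is divided into 4 shares of £460,000: Ione, Petra, and Odalys each take £460,000; Tobias's £460,000 share passes to Tobias's issue.
Tobias's share (£460,000) is divided into 4 shares of £115,000: Hector, Benedek, Yevgeni, and Zelie each take £115,000.

Yevgeni receives 1/20 of the estate.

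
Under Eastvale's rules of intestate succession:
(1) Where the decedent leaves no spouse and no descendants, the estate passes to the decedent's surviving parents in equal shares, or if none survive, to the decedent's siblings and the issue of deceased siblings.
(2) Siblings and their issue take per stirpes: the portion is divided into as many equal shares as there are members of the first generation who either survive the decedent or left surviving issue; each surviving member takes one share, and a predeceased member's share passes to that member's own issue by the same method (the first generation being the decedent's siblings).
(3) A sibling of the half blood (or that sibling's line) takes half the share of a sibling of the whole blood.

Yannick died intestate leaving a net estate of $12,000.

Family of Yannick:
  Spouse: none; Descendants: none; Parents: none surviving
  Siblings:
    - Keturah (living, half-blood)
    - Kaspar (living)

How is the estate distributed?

The entire $12,000 passes to the siblings and their issue.
Counting each half-blood sibling's line as half a unit, there are 3/2 units in $12,000, so one unit is $8,000. Whole-blood lines (Kaspar) take $8,000 each; half-blood lines (Keturah) take $4,000 each.

Keturah: $4,000; Kaspar: $8,000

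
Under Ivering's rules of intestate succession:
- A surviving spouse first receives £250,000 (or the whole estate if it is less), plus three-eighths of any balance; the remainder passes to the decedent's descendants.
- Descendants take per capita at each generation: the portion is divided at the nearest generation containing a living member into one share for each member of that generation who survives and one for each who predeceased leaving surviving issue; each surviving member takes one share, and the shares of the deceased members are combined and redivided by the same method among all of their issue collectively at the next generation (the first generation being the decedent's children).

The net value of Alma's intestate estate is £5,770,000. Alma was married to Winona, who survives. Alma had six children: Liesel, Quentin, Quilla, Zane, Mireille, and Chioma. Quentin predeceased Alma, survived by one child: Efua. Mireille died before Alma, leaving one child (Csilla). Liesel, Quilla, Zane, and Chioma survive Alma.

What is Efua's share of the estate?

Efua receives £575,000.

Winona first takes £250,000, leaving a balance of £5,520,000. Winona then takes three-eighths of the balance (£2,070,000), for a total of £2,320,000. The remaining £3,450,000 passes to the descendants.
The descendants' portion (£3,450,000) is divided at the children's generation into 6 shares of £575,000. Liesel, Quilla, Zane, and Chioma each take £575,000. The 2 shares of the deceased (Quentin and Mireille) are combined into a pool of £1,150,000.
That pool (£1,150,000) is divided at the grandchildren's generation equally among Efua and Csilla: £575,000 each.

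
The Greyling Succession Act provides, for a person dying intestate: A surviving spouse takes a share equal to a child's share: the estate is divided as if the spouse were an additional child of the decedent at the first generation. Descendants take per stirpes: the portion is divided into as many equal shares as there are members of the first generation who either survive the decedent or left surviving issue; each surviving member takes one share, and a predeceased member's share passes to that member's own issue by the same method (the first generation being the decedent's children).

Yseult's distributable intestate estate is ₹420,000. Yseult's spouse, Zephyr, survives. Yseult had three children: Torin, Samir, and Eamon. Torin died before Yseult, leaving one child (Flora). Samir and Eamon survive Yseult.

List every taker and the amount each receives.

The spouse counts as an additional share at the children's level, so there are 4 primary shares of ₹105,000. Zephyr takes one such share (₹105,000).
The children's combined portion (₹315,000) is divided into 3 shares of ₹105,000: Samir and Eamon each take ₹105,000; Torin's ₹105,000 share passes to Torin's issue.
Torin's share (₹105,000) passes entirely to Flora.

Zephyr: ₹105,000; Flora: ₹105,000; Samir: ₹105,000; Eamon: ₹105,000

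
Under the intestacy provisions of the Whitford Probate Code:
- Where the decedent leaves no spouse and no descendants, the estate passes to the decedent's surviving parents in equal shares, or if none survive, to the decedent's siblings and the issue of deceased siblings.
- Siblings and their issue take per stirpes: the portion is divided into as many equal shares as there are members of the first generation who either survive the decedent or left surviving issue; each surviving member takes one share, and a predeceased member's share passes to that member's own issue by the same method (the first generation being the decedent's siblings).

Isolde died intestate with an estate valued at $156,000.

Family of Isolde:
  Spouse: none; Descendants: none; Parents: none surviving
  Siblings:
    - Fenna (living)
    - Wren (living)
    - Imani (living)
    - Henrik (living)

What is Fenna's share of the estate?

The entire $156,000 passes to the siblings and their issue.
That amount ($156,000) is divided into 4 shares of $39,000: Fenna, Wren, Imani, and Henrik each take $39,000.

Fenna receives $39,000.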